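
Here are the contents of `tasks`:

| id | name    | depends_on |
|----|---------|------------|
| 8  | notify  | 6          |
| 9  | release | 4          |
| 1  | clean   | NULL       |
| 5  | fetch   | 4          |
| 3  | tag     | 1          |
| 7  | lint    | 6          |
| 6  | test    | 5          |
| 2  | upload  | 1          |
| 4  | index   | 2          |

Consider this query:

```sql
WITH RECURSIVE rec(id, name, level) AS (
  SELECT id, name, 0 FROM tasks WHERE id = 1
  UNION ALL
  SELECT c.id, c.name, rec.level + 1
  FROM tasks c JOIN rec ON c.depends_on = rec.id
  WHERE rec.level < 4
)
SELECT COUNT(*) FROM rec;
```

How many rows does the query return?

Base: id=1 (clean) at level 0.
Iteration 1: rows with depends_on in {1} -> upload (id 2, level 1), tag (id 3, level 1).
Iteration 2: rows with depends_on in {2,3} -> index (id 4, level 2).
Iteration 3: rows with depends_on in {4} -> fetch (id 5, level 3), release (id 9, level 3).
Iteration 4: rows with depends_on in {5,9} -> test (id 6, level 4).
Iteration 5: level < 4 fails for all current rows; recursion stops.
Total rows emitted: 7.

7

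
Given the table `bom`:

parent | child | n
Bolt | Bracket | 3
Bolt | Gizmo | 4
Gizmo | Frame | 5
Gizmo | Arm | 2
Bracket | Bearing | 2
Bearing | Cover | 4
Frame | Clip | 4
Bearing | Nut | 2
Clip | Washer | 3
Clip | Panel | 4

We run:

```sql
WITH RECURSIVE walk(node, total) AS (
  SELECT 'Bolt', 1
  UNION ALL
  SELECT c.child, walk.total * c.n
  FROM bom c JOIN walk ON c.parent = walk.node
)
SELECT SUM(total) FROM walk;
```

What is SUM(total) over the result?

718

Base: (Bolt, total=1).
Iteration 1: components of {Bolt} -> Bracket = 1*3 = 3, Gizmo = 1*4 = 4.
Iteration 2: components of {Bracket,Gizmo} -> Arm = 4*2 = 8, Bearing = 3*2 = 6, Frame = 4*5 = 20.
Iteration 3: components of {Arm,Bearing,Frame} -> Clip = 20*4 = 80, Cover = 6*4 = 24, Nut = 6*2 = 12.
Iteration 4: components of {Clip,Cover,Nut} -> Panel = 80*4 = 320, Washer = 80*3 = 240.
Iteration 5: no further components; recursion stops.
SUM(total) = 1 + 3 + 4 + 6 + 20 + 8 + 24 + 12 + 80 + 240 + 320 = 718.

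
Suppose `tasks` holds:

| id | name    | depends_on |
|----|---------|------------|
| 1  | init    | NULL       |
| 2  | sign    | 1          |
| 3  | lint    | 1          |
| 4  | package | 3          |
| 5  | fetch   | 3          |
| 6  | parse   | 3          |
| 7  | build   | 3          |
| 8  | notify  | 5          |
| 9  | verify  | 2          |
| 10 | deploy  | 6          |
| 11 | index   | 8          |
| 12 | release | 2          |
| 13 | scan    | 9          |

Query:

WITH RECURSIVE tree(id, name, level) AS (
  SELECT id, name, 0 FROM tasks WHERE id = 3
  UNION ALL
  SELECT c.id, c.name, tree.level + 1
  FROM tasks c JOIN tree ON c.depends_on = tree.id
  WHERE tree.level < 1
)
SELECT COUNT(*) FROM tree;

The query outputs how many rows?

5

Base: id=3 (lint) at level 0.
Iteration 1: rows with depends_on in {3} -> package (id 4, level 1), fetch (id 5, level 1), parse (id 6, level 1), build (id 7, level 1).
Iteration 2: level < 1 fails for all current rows; recursion stops.
Total rows emitted: 5.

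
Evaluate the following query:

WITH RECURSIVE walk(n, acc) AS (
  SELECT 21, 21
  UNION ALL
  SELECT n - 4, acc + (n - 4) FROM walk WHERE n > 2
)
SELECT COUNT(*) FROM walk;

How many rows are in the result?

6

Base: n=21, acc=21.
Iteration 1: 21 > 2 holds -> n = 21 - 4 = 17, acc = 21 + 17 = 38.
Iteration 2: 17 > 2 holds -> n = 17 - 4 = 13, acc = 38 + 13 = 51.
Iteration 3: 13 > 2 holds -> n = 13 - 4 = 9, acc = 51 + 9 = 60.
Iteration 4: 9 > 2 holds -> n = 9 - 4 = 5, acc = 60 + 5 = 65.
Iteration 5: 5 > 2 holds -> n = 5 - 4 = 1, acc = 65 + 1 = 66.
Iteration 6: 1 > 2 fails; recursion stops.
Total rows emitted: 6.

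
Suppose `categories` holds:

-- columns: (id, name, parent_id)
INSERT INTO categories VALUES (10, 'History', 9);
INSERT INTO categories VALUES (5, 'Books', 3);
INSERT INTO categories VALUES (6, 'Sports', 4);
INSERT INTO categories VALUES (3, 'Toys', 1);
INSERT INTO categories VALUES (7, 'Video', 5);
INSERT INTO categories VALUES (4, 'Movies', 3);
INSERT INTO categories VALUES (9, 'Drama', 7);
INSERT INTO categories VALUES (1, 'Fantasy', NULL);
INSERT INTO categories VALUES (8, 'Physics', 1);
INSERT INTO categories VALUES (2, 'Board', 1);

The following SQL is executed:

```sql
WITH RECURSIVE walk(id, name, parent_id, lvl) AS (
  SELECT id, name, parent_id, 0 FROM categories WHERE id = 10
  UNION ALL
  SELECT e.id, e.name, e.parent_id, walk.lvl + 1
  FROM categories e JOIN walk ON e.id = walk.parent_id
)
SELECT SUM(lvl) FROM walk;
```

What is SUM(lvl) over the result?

15

Base: id=10 (History), parent_id=9, lvl 0.
Iteration 1: join on id=9 -> Drama (id 9, parent_id=7, lvl 1).
Iteration 2: join on id=7 -> Video (id 7, parent_id=5, lvl 2).
Iteration 3: join on id=5 -> Books (id 5, parent_id=3, lvl 3).
Iteration 4: join on id=3 -> Toys (id 3, parent_id=1, lvl 4).
Iteration 5: join on id=1 -> Fantasy (id 1, parent_id=NULL, lvl 5).
Iteration 6: parent_id is NULL; no match; recursion stops.
SUM(lvl) = 0 + 1 + 2 + 3 + 4 + 5 = 15.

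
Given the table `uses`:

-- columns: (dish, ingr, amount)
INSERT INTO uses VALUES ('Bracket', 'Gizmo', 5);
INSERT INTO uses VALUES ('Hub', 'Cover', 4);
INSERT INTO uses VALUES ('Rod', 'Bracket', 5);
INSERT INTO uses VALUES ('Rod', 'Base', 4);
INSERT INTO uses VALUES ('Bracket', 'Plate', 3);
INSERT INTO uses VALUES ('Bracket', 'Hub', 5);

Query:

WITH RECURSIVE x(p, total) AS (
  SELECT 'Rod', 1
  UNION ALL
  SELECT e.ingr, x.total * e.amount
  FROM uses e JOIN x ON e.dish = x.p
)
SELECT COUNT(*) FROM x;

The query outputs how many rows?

7

Base: (Rod, total=1).
Iteration 1: components of {Rod} -> Base = 1*4 = 4, Bracket = 1*5 = 5.
Iteration 2: components of {Base,Bracket} -> Gizmo = 5*5 = 25, Hub = 5*5 = 25, Plate = 5*3 = 15.
Iteration 3: components of {Gizmo,Hub,Plate} -> Cover = 25*4 = 100.
Iteration 4: no further components; recursion stops.
Total rows emitted: 7.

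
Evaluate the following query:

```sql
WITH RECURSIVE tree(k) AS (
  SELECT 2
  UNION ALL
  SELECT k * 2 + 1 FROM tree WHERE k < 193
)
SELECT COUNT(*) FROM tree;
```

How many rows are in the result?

Base: k=2.
Iteration 1: 2 < 193 holds -> k = 2 * 2 + 1 = 5.
Iteration 2: 5 < 193 holds -> k = 5 * 2 + 1 = 11.
Iteration 3: 11 < 193 holds -> k = 11 * 2 + 1 = 23.
Iteration 4: 23 < 193 holds -> k = 23 * 2 + 1 = 47.
Iteration 5: 47 < 193 holds -> k = 47 * 2 + 1 = 95.
Iteration 6: 95 < 193 holds -> k = 95 * 2 + 1 = 191.
Iteration 7: 191 < 193 holds -> k = 191 * 2 + 1 = 383.
Iteration 8: 383 < 193 fails; recursion stops.
Total rows emitted: 8.

8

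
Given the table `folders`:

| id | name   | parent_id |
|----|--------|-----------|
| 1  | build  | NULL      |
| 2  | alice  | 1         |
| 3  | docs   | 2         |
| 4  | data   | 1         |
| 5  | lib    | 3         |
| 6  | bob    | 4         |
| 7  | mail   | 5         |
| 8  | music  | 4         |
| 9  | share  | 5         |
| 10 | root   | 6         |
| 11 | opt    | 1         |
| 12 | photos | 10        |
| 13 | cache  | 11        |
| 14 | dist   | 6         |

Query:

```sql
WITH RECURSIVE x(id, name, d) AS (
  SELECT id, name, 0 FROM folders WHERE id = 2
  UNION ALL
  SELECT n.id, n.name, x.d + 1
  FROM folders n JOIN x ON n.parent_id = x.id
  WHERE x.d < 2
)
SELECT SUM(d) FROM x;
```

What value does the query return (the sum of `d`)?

3

Base: id=2 (alice) at d 0.
Iteration 1: rows with parent_id in {2} -> docs (id 3, d 1).
Iteration 2: rows with parent_id in {3} -> lib (id 5, d 2).
Iteration 3: d < 2 fails for all current rows; recursion stops.
SUM(d) = 0 + 1 + 2 = 3.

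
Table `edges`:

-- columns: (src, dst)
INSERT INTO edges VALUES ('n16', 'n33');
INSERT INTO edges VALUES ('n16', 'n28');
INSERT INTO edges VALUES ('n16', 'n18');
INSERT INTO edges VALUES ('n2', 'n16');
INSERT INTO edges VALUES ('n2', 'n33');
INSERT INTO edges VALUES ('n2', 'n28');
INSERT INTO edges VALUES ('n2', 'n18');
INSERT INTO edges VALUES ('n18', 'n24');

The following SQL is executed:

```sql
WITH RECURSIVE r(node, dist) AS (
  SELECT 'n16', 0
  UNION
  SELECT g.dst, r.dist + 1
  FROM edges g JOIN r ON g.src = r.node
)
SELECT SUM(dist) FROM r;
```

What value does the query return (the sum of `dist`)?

5

Base: (n16, dist=0).
Iteration 1: edges from {n16} -> (n18, dist=1), (n28, dist=1), (n33, dist=1).
Iteration 2: edges from {n18,n28,n33} -> (n24, dist=2).
Iteration 3: no outgoing edges from {n24}; recursion stops.
SUM(dist) = 0 + 1 + 1 + 1 + 2 = 5.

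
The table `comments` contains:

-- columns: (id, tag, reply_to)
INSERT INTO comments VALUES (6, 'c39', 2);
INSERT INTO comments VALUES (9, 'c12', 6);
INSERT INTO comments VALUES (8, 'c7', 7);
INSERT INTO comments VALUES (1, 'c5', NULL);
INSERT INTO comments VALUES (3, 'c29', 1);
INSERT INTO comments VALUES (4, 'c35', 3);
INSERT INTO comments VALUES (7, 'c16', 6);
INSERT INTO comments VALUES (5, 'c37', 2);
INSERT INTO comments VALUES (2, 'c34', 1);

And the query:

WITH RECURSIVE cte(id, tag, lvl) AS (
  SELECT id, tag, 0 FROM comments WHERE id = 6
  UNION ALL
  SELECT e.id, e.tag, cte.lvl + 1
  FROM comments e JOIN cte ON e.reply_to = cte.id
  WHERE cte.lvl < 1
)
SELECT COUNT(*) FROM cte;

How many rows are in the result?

3

Base: id=6 (c39) at lvl 0.
Iteration 1: rows with reply_to in {6} -> c16 (id 7, lvl 1), c12 (id 9, lvl 1).
Iteration 2: lvl < 1 fails for all current rows; recursion stops.
Total rows emitted: 3.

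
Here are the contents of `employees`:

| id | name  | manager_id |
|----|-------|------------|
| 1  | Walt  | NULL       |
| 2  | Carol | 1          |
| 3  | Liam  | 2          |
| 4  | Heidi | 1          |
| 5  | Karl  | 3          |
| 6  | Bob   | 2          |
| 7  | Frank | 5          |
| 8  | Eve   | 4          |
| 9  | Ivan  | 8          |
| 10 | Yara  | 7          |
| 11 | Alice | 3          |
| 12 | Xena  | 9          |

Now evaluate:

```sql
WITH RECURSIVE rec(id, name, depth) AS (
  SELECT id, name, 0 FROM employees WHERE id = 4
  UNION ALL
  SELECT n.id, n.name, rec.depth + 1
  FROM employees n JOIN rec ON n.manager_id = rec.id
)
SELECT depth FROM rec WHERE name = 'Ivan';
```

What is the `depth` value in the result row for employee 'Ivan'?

Base: id=4 (Heidi) at depth 0.
Iteration 1: rows with manager_id in {4} -> Eve (id 8, depth 1).
Iteration 2: rows with manager_id in {8} -> Ivan (id 9, depth 2).
Iteration 3: rows with manager_id in {9} -> Xena (id 12, depth 3).
Iteration 4: no rows with manager_id in {12}; recursion stops.

2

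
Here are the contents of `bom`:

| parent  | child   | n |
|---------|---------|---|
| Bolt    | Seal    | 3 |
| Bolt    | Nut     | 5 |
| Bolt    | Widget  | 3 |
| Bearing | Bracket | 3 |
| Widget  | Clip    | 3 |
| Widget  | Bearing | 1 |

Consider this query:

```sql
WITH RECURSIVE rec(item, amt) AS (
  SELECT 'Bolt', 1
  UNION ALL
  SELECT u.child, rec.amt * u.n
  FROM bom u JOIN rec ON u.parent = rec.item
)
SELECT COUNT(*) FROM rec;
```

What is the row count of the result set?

7

Base: (Bolt, amt=1).
Iteration 1: components of {Bolt} -> Nut = 1*5 = 5, Seal = 1*3 = 3, Widget = 1*3 = 3.
Iteration 2: components of {Nut,Seal,Widget} -> Bearing = 3*1 = 3, Clip = 3*3 = 9.
Iteration 3: components of {Bearing,Clip} -> Bracket = 3*3 = 9.
Iteration 4: no further components; recursion stops.
Total rows emitted: 7.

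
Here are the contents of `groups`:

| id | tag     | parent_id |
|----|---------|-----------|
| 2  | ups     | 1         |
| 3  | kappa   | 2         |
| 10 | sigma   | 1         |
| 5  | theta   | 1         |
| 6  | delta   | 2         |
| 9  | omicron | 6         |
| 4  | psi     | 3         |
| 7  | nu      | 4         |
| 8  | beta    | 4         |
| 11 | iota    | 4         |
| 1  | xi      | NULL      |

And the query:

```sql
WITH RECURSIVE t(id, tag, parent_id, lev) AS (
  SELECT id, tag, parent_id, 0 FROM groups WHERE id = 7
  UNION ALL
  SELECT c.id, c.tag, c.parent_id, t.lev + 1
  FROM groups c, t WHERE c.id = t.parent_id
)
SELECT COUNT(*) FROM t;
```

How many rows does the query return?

5

Base: id=7 (nu), parent_id=4, lev 0.
Iteration 1: join on id=4 -> psi (id 4, parent_id=3, lev 1).
Iteration 2: join on id=3 -> kappa (id 3, parent_id=2, lev 2).
Iteration 3: join on id=2 -> ups (id 2, parent_id=1, lev 3).
Iteration 4: join on id=1 -> xi (id 1, parent_id=NULL, lev 4).
Iteration 5: parent_id is NULL; no match; recursion stops.
Total rows emitted: 5.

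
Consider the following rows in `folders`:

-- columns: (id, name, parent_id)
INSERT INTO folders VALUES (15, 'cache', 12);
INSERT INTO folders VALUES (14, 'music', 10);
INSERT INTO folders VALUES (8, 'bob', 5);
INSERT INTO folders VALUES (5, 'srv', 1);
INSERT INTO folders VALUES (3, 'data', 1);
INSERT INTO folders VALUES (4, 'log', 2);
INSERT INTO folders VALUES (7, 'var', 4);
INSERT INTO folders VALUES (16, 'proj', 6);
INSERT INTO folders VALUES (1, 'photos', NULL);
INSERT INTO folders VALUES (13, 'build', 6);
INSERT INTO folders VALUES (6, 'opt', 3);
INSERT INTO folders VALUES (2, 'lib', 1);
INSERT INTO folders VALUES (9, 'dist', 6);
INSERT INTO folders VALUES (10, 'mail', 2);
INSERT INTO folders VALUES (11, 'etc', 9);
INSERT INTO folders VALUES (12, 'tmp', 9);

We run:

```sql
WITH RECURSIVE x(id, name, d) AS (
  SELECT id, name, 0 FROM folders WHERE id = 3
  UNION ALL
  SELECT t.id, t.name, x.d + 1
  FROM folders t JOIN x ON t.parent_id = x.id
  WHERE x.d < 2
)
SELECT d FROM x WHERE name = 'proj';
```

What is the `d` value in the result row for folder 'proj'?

Base: id=3 (data) at d 0.
Iteration 1: rows with parent_id in {3} -> opt (id 6, d 1).
Iteration 2: rows with parent_id in {6} -> dist (id 9, d 2), build (id 13, d 2), proj (id 16, d 2).
Iteration 3: d < 2 fails for all current rows; recursion stops.

2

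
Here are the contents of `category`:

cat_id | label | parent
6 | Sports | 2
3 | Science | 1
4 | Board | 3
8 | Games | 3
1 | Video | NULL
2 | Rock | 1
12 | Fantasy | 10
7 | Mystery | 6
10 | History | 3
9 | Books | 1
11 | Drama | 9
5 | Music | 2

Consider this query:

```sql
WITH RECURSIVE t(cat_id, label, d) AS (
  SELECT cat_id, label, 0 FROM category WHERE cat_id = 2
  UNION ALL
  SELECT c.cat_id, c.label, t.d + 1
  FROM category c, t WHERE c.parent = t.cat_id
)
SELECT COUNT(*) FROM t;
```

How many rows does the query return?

Base: cat_id=2 (Rock) at d 0.
Iteration 1: rows with parent in {2} -> Music (id 5, d 1), Sports (id 6, d 1).
Iteration 2: rows with parent in {5,6} -> Mystery (id 7, d 2).
Iteration 3: no rows with parent in {7}; recursion stops.
Total rows emitted: 4.

4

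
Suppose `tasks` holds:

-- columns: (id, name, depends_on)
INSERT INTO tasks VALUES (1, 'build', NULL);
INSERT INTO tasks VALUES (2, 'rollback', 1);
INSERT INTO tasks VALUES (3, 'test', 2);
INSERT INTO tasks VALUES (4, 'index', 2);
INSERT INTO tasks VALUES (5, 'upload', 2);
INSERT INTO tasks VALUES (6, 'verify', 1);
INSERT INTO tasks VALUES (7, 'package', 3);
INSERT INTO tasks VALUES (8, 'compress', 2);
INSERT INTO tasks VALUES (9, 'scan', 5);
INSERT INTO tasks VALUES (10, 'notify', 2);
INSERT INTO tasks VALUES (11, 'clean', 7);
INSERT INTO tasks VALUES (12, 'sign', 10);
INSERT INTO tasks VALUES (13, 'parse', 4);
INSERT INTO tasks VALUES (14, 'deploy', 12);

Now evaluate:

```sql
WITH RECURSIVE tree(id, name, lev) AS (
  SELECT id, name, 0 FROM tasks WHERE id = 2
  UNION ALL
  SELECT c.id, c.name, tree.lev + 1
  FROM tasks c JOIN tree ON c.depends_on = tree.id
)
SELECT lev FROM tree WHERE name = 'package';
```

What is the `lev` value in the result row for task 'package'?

Base: id=2 (rollback) at lev 0.
Iteration 1: rows with depends_on in {2} -> test (id 3, lev 1), index (id 4, lev 1), upload (id 5, lev 1), compress (id 8, lev 1), notify (id 10, lev 1).
Iteration 2: rows with depends_on in {3,4,5,8,10} -> package (id 7, lev 2), scan (id 9, lev 2), sign (id 12, lev 2), parse (id 13, lev 2).
Iteration 3: rows with depends_on in {7,9,12,13} -> clean (id 11, lev 3), deploy (id 14, lev 3).
Iteration 4: no rows with depends_on in {11,14}; recursion stops.

2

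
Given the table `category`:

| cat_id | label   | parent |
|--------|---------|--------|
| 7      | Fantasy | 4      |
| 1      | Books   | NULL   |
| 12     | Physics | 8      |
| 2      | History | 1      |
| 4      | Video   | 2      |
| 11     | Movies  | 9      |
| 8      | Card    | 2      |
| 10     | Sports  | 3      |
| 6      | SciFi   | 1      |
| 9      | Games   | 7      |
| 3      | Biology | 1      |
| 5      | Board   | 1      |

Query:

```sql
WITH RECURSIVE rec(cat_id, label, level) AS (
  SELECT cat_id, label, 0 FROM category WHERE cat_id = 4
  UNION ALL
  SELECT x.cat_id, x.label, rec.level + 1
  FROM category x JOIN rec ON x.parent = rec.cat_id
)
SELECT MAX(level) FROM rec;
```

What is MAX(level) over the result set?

3

Base: cat_id=4 (Video) at level 0.
Iteration 1: rows with parent in {4} -> Fantasy (id 7, level 1).
Iteration 2: rows with parent in {7} -> Games (id 9, level 2).
Iteration 3: rows with parent in {9} -> Movies (id 11, level 3).
Iteration 4: no rows with parent in {11}; recursion stops.
level values: 0, 1, 2, 3; the maximum is 3.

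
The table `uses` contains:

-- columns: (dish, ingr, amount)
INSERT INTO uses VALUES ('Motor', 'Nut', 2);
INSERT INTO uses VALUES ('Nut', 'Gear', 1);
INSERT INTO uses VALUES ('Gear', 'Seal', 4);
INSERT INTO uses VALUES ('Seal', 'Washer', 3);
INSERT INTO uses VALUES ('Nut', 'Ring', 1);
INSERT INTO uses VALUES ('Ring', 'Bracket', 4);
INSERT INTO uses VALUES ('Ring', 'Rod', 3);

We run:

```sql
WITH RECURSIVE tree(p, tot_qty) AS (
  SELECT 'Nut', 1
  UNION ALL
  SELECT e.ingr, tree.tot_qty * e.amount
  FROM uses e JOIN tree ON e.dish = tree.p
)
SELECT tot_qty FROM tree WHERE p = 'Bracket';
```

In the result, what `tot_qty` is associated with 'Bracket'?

Base: (Nut, tot_qty=1).
Iteration 1: components of {Nut} -> Gear = 1*1 = 1, Ring = 1*1 = 1.
Iteration 2: components of {Gear,Ring} -> Bracket = 1*4 = 4, Rod = 1*3 = 3, Seal = 1*4 = 4.
Iteration 3: components of {Bracket,Rod,Seal} -> Washer = 4*3 = 12.
Iteration 4: no further components; recursion stops.

4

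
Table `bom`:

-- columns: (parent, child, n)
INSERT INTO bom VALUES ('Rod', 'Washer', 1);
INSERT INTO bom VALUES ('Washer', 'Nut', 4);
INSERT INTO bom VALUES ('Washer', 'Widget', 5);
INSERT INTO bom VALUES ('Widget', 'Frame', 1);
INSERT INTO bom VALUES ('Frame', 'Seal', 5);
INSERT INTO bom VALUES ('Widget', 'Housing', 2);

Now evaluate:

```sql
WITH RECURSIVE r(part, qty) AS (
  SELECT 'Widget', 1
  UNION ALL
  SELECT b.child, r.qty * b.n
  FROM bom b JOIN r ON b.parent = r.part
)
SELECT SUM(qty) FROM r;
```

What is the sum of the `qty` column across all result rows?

9

Base: (Widget, qty=1).
Iteration 1: components of {Widget} -> Frame = 1*1 = 1, Housing = 1*2 = 2.
Iteration 2: components of {Frame,Housing} -> Seal = 1*5 = 5.
Iteration 3: no further components; recursion stops.
SUM(qty) = 1 + 1 + 2 + 5 = 9.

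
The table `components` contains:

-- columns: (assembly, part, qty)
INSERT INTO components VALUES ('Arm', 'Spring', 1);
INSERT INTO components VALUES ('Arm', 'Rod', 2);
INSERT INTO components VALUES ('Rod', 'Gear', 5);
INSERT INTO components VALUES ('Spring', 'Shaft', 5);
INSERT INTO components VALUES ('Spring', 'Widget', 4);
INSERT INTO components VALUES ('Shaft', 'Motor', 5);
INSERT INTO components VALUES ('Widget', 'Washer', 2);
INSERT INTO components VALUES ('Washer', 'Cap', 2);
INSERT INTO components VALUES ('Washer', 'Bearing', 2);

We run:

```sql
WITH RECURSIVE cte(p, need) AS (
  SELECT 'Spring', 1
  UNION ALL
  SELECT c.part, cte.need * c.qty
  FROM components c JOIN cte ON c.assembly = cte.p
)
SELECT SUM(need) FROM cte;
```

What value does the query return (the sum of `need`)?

75

Base: (Spring, need=1).
Iteration 1: components of {Spring} -> Shaft = 1*5 = 5, Widget = 1*4 = 4.
Iteration 2: components of {Shaft,Widget} -> Motor = 5*5 = 25, Washer = 4*2 = 8.
Iteration 3: components of {Motor,Washer} -> Bearing = 8*2 = 16, Cap = 8*2 = 16.
Iteration 4: no further components; recursion stops.
SUM(need) = 1 + 5 + 4 + 25 + 8 + 16 + 16 = 75.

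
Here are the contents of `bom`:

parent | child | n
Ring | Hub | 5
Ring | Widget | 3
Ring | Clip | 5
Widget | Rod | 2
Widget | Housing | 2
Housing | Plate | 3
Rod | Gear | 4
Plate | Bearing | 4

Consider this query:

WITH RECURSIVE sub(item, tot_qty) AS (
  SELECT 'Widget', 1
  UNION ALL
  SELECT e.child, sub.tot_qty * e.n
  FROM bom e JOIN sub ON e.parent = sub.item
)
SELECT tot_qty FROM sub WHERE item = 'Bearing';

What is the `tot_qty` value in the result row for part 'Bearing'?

24

Base: (Widget, tot_qty=1).
Iteration 1: components of {Widget} -> Housing = 1*2 = 2, Rod = 1*2 = 2.
Iteration 2: components of {Housing,Rod} -> Gear = 2*4 = 8, Plate = 2*3 = 6.
Iteration 3: components of {Gear,Plate} -> Bearing = 6*4 = 24.
Iteration 4: no further components; recursion stops.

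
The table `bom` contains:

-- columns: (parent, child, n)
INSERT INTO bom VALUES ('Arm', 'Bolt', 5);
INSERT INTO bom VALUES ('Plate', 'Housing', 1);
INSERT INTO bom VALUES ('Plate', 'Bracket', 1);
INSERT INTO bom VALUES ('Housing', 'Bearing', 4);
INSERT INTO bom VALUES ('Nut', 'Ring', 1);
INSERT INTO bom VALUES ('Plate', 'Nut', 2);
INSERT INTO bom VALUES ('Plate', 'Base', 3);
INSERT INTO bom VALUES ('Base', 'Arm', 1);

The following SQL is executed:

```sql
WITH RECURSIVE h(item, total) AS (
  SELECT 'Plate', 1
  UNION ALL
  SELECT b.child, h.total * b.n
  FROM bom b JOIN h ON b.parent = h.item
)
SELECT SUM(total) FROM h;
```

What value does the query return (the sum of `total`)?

32

Base: (Plate, total=1).
Iteration 1: components of {Plate} -> Base = 1*3 = 3, Bracket = 1*1 = 1, Housing = 1*1 = 1, Nut = 1*2 = 2.
Iteration 2: components of {Base,Bracket,Housing,Nut} -> Arm = 3*1 = 3, Bearing = 1*4 = 4, Ring = 2*1 = 2.
Iteration 3: components of {Arm,Bearing,Ring} -> Bolt = 3*5 = 15.
Iteration 4: no further components; recursion stops.
SUM(total) = 1 + 2 + 1 + 1 + 3 + 2 + 4 + 3 + 15 = 32.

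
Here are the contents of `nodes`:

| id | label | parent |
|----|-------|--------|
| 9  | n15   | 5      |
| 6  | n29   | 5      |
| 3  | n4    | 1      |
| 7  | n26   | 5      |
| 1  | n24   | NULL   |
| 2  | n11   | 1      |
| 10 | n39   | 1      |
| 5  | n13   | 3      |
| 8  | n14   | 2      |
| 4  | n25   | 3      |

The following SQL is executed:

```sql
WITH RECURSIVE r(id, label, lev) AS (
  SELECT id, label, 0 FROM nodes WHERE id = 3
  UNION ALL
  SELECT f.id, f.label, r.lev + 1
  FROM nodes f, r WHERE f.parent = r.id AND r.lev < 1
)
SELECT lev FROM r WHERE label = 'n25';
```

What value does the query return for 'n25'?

1

Base: id=3 (n4) at lev 0.
Iteration 1: rows with parent in {3} -> n25 (id 4, lev 1), n13 (id 5, lev 1).
Iteration 2: lev < 1 fails for all current rows; recursion stops.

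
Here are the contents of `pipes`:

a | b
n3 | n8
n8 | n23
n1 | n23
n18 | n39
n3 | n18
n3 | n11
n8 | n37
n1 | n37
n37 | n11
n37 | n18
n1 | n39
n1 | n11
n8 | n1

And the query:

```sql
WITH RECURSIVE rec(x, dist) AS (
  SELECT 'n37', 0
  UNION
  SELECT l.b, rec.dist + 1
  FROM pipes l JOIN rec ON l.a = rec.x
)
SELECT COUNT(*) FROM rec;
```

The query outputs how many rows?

Base: (n37, dist=0).
Iteration 1: edges from {n37} -> (n11, dist=1), (n18, dist=1).
Iteration 2: edges from {n11,n18} -> (n39, dist=2).
Iteration 3: no outgoing edges from {n39}; recursion stops.
Total rows emitted: 4.

4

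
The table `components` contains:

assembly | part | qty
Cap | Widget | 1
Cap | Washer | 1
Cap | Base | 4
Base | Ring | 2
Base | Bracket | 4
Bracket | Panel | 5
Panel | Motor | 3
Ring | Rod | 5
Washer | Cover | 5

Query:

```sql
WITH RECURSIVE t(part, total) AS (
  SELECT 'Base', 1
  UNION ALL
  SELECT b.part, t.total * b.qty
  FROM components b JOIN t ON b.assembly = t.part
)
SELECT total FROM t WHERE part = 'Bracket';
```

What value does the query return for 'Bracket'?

Base: (Base, total=1).
Iteration 1: components of {Base} -> Bracket = 1*4 = 4, Ring = 1*2 = 2.
Iteration 2: components of {Bracket,Ring} -> Panel = 4*5 = 20, Rod = 2*5 = 10.
Iteration 3: components of {Panel,Rod} -> Motor = 20*3 = 60.
Iteration 4: no further components; recursion stops.

4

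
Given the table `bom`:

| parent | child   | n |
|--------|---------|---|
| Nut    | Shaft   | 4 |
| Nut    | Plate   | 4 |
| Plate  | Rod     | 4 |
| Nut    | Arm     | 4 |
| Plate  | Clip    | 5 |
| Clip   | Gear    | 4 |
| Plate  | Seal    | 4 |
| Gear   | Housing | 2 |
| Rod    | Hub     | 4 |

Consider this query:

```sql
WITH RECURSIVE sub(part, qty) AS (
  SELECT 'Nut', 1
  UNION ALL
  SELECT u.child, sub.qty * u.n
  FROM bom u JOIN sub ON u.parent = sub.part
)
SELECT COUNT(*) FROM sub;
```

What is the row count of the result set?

10

Base: (Nut, qty=1).
Iteration 1: components of {Nut} -> Arm = 1*4 = 4, Plate = 1*4 = 4, Shaft = 1*4 = 4.
Iteration 2: components of {Arm,Plate,Shaft} -> Clip = 4*5 = 20, Rod = 4*4 = 16, Seal = 4*4 = 16.
Iteration 3: components of {Clip,Rod,Seal} -> Gear = 20*4 = 80, Hub = 16*4 = 64.
Iteration 4: components of {Gear,Hub} -> Housing = 80*2 = 160.
Iteration 5: no further components; recursion stops.
Total rows emitted: 10.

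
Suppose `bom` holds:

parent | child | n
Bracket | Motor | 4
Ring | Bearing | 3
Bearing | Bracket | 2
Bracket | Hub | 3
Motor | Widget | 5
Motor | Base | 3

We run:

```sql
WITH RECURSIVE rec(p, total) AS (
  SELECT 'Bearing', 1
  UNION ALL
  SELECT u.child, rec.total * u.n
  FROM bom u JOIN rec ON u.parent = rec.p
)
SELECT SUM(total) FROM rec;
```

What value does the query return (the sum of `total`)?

81

Base: (Bearing, total=1).
Iteration 1: components of {Bearing} -> Bracket = 1*2 = 2.
Iteration 2: components of {Bracket} -> Hub = 2*3 = 6, Motor = 2*4 = 8.
Iteration 3: components of {Hub,Motor} -> Base = 8*3 = 24, Widget = 8*5 = 40.
Iteration 4: no further components; recursion stops.
SUM(total) = 1 + 2 + 8 + 6 + 24 + 40 = 81.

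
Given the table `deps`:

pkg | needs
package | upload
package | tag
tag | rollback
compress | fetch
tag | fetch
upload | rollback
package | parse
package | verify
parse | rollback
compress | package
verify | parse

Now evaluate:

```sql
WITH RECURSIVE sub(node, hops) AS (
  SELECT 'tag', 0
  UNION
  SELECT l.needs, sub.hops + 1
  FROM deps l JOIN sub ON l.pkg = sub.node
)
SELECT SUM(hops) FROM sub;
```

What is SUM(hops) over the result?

2

Base: (tag, hops=0).
Iteration 1: edges from {tag} -> (fetch, hops=1), (rollback, hops=1).
Iteration 2: no outgoing edges from {fetch,rollback}; recursion stops.
SUM(hops) = 0 + 1 + 1 = 2.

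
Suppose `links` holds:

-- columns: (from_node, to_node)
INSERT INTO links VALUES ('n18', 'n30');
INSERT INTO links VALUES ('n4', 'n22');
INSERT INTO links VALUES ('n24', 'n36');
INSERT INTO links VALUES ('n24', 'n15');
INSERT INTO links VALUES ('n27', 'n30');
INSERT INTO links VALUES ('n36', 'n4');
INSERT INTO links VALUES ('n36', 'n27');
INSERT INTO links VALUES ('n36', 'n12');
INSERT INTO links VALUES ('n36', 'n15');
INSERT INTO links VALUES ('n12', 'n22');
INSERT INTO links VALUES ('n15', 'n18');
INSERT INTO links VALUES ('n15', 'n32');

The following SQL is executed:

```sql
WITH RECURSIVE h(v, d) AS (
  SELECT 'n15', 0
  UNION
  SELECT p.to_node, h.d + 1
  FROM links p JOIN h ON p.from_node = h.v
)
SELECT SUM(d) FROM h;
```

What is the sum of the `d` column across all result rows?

4

Base: (n15, d=0).
Iteration 1: edges from {n15} -> (n18, d=1), (n32, d=1).
Iteration 2: edges from {n18,n32} -> (n30, d=2).
Iteration 3: no outgoing edges from {n30}; recursion stops.
SUM(d) = 0 + 1 + 1 + 2 = 4.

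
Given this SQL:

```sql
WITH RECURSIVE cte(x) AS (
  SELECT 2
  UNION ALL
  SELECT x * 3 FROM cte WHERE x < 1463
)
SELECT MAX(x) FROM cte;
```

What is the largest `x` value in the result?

4374

Base: x=2.
Iteration 1: 2 < 1463 holds -> x = 2 * 3 = 6.
Iteration 2: 6 < 1463 holds -> x = 6 * 3 = 18.
Iteration 3: 18 < 1463 holds -> x = 18 * 3 = 54.
Iteration 4: 54 < 1463 holds -> x = 54 * 3 = 162.
Iteration 5: 162 < 1463 holds -> x = 162 * 3 = 486.
Iteration 6: 486 < 1463 holds -> x = 486 * 3 = 1458.
Iteration 7: 1458 < 1463 holds -> x = 1458 * 3 = 4374.
Iteration 8: 4374 < 1463 fails; recursion stops.
x values: 2, 6, 18, 54, 162, 486, 1458, 4374; the maximum is 4374.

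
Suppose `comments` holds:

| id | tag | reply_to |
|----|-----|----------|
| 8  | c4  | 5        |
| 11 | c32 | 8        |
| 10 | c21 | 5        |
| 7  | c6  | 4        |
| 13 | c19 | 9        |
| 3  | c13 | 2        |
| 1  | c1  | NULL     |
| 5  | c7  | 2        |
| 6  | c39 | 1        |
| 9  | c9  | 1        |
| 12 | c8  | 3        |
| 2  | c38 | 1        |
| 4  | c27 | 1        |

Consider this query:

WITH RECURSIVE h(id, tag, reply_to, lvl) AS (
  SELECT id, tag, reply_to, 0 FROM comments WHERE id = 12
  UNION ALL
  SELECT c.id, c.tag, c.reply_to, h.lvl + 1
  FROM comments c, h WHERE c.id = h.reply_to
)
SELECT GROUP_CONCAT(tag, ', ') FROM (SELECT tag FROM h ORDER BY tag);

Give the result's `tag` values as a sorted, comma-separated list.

c1, c13, c38, c8

Base: id=12 (c8), reply_to=3, lvl 0.
Iteration 1: join on id=3 -> c13 (id 3, reply_to=2, lvl 1).
Iteration 2: join on id=2 -> c38 (id 2, reply_to=1, lvl 2).
Iteration 3: join on id=1 -> c1 (id 1, reply_to=NULL, lvl 3).
Iteration 4: reply_to is NULL; no match; recursion stops.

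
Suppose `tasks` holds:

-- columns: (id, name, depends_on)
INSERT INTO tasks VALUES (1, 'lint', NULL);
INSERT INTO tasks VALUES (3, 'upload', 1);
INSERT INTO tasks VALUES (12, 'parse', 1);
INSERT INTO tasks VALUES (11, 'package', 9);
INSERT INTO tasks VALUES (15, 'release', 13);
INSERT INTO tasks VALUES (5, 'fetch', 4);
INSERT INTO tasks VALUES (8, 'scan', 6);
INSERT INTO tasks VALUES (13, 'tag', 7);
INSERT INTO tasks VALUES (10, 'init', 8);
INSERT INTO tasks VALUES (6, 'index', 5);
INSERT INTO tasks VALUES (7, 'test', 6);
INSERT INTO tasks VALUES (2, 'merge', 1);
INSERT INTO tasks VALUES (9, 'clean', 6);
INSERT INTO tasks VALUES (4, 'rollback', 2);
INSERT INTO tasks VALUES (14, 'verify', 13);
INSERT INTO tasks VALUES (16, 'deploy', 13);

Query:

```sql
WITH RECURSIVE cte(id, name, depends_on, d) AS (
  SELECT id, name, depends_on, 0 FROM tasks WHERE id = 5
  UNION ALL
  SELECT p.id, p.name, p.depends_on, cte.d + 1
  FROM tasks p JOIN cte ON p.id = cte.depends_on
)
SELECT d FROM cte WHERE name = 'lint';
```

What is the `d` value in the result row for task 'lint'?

Base: id=5 (fetch), depends_on=4, d 0.
Iteration 1: join on id=4 -> rollback (id 4, depends_on=2, d 1).
Iteration 2: join on id=2 -> merge (id 2, depends_on=1, d 2).
Iteration 3: join on id=1 -> lint (id 1, depends_on=NULL, d 3).
Iteration 4: depends_on is NULL; no match; recursion stops.

3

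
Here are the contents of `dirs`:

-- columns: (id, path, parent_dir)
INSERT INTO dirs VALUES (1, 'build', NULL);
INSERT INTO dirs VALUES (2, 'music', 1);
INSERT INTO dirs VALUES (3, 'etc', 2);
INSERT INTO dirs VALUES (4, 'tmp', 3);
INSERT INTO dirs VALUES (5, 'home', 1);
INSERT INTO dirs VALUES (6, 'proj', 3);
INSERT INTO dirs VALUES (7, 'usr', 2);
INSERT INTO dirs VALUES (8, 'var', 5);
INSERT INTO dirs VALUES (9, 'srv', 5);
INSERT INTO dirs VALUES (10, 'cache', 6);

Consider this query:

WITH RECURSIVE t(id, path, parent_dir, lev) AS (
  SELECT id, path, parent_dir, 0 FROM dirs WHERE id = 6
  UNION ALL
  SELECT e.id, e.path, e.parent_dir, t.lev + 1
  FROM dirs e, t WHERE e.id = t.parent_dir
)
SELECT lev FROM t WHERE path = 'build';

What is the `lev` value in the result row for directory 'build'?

3

Base: id=6 (proj), parent_dir=3, lev 0.
Iteration 1: join on id=3 -> etc (id 3, parent_dir=2, lev 1).
Iteration 2: join on id=2 -> music (id 2, parent_dir=1, lev 2).
Iteration 3: join on id=1 -> build (id 1, parent_dir=NULL, lev 3).
Iteration 4: parent_dir is NULL; no match; recursion stops.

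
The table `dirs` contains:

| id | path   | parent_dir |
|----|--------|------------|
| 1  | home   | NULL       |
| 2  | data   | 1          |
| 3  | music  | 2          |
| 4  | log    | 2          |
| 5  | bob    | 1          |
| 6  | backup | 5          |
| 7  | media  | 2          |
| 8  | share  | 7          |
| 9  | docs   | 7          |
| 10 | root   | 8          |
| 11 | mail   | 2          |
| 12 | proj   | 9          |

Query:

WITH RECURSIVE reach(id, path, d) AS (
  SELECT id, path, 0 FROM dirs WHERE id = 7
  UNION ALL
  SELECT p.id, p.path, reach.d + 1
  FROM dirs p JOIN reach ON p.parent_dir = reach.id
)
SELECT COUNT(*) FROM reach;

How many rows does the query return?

5

Base: id=7 (media) at d 0.
Iteration 1: rows with parent_dir in {7} -> share (id 8, d 1), docs (id 9, d 1).
Iteration 2: rows with parent_dir in {8,9} -> root (id 10, d 2), proj (id 12, d 2).
Iteration 3: no rows with parent_dir in {10,12}; recursion stops.
Total rows emitted: 5.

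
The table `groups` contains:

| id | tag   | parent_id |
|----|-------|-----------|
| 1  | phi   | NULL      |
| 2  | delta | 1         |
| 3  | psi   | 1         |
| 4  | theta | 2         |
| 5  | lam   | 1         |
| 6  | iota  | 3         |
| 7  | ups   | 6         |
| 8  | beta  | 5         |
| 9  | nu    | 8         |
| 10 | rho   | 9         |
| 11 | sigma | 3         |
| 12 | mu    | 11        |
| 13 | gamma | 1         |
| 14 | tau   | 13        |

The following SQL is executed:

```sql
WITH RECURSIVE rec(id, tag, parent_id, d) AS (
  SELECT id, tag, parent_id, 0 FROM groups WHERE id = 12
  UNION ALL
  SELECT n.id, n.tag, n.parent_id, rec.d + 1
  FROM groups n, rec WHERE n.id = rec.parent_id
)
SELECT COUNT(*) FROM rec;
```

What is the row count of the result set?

4

Base: id=12 (mu), parent_id=11, d 0.
Iteration 1: join on id=11 -> sigma (id 11, parent_id=3, d 1).
Iteration 2: join on id=3 -> psi (id 3, parent_id=1, d 2).
Iteration 3: join on id=1 -> phi (id 1, parent_id=NULL, d 3).
Iteration 4: parent_id is NULL; no match; recursion stops.
Total rows emitted: 4.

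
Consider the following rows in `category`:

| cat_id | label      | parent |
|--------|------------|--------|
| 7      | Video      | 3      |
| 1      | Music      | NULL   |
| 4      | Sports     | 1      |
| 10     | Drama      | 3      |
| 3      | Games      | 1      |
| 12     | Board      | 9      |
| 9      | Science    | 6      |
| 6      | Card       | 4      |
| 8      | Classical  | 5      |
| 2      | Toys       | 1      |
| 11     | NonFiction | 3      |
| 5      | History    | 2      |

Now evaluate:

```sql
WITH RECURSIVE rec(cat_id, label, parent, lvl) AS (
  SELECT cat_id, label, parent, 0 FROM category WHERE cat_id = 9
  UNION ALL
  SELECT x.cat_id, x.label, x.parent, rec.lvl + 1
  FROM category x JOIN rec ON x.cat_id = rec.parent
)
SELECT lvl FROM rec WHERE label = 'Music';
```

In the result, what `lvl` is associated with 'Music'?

3

Base: cat_id=9 (Science), parent=6, lvl 0.
Iteration 1: join on cat_id=6 -> Card (id 6, parent=4, lvl 1).
Iteration 2: join on cat_id=4 -> Sports (id 4, parent=1, lvl 2).
Iteration 3: join on cat_id=1 -> Music (id 1, parent=NULL, lvl 3).
Iteration 4: parent is NULL; no match; recursion stops.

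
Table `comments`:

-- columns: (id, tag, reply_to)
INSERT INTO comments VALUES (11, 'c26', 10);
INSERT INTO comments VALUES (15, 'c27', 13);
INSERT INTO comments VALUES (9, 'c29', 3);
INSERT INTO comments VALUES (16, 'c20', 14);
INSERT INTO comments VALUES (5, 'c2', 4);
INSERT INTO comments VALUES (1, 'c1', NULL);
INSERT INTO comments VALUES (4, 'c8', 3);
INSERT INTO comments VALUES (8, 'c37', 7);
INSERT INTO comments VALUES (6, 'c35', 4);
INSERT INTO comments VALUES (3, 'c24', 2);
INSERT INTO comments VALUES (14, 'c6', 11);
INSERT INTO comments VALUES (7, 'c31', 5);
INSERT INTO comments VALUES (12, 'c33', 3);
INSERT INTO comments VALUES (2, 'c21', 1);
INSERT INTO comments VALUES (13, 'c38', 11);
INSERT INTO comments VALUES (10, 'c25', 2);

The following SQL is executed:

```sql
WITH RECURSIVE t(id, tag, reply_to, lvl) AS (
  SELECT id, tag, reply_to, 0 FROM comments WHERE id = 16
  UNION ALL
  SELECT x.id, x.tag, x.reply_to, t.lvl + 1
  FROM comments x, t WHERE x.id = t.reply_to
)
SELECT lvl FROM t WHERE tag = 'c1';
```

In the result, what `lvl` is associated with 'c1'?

Base: id=16 (c20), reply_to=14, lvl 0.
Iteration 1: join on id=14 -> c6 (id 14, reply_to=11, lvl 1).
Iteration 2: join on id=11 -> c26 (id 11, reply_to=10, lvl 2).
Iteration 3: join on id=10 -> c25 (id 10, reply_to=2, lvl 3).
Iteration 4: join on id=2 -> c21 (id 2, reply_to=1, lvl 4).
Iteration 5: join on id=1 -> c1 (id 1, reply_to=NULL, lvl 5).
Iteration 6: reply_to is NULL; no match; recursion stops.

5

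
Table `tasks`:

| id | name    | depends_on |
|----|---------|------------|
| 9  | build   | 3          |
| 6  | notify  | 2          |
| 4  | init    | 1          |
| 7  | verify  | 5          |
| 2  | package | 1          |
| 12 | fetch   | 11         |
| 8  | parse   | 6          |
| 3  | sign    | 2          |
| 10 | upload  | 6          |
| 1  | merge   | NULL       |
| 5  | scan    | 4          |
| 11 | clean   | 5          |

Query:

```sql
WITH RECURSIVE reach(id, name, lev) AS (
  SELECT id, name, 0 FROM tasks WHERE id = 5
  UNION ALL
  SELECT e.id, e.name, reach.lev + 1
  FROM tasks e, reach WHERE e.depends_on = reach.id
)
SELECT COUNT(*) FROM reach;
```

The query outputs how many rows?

4

Base: id=5 (scan) at lev 0.
Iteration 1: rows with depends_on in {5} -> verify (id 7, lev 1), clean (id 11, lev 1).
Iteration 2: rows with depends_on in {7,11} -> fetch (id 12, lev 2).
Iteration 3: no rows with depends_on in {12}; recursion stops.
Total rows emitted: 4.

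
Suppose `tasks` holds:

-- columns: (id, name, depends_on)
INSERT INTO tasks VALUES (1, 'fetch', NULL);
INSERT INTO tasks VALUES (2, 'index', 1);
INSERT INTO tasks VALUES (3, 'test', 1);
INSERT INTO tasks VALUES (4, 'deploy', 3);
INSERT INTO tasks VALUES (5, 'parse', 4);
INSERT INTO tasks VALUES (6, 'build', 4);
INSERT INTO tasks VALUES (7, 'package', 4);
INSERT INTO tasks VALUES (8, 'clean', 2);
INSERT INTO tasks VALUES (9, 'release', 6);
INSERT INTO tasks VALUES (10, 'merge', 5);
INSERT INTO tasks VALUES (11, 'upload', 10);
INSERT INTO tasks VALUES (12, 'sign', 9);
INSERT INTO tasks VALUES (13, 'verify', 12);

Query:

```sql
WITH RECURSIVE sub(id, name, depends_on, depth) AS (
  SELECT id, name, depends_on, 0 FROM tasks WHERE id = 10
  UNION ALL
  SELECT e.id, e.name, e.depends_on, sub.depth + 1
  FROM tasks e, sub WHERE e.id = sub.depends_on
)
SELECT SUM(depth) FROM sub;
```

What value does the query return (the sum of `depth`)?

10

Base: id=10 (merge), depends_on=5, depth 0.
Iteration 1: join on id=5 -> parse (id 5, depends_on=4, depth 1).
Iteration 2: join on id=4 -> deploy (id 4, depends_on=3, depth 2).
Iteration 3: join on id=3 -> test (id 3, depends_on=1, depth 3).
Iteration 4: join on id=1 -> fetch (id 1, depends_on=NULL, depth 4).
Iteration 5: depends_on is NULL; no match; recursion stops.
SUM(depth) = 0 + 1 + 2 + 3 + 4 = 10.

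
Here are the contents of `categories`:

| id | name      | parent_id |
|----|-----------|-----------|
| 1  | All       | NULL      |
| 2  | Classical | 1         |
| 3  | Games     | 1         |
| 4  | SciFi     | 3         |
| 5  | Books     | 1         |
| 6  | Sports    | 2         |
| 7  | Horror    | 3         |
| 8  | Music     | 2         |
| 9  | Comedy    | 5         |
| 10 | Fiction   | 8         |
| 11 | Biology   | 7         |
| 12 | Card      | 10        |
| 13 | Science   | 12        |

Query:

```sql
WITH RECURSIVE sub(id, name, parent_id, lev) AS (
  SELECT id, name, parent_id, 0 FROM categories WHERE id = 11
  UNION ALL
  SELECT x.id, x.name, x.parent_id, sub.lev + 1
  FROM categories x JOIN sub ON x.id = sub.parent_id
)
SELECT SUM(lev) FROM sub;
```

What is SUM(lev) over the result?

6

Base: id=11 (Biology), parent_id=7, lev 0.
Iteration 1: join on id=7 -> Horror (id 7, parent_id=3, lev 1).
Iteration 2: join on id=3 -> Games (id 3, parent_id=1, lev 2).
Iteration 3: join on id=1 -> All (id 1, parent_id=NULL, lev 3).
Iteration 4: parent_id is NULL; no match; recursion stops.
SUM(lev) = 0 + 1 + 2 + 3 = 6.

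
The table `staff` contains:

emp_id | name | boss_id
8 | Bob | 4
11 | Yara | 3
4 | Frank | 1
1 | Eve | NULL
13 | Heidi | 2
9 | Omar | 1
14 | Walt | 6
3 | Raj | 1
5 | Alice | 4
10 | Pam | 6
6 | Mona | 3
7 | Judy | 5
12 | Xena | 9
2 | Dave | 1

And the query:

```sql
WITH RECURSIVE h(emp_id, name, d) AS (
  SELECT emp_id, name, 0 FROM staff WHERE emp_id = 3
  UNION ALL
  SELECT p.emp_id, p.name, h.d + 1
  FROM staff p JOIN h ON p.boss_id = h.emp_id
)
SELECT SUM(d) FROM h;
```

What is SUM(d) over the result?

6

Base: emp_id=3 (Raj) at d 0.
Iteration 1: rows with boss_id in {3} -> Mona (id 6, d 1), Yara (id 11, d 1).
Iteration 2: rows with boss_id in {6,11} -> Pam (id 10, d 2), Walt (id 14, d 2).
Iteration 3: no rows with boss_id in {10,14}; recursion stops.
SUM(d) = 0 + 1 + 1 + 2 + 2 = 6.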